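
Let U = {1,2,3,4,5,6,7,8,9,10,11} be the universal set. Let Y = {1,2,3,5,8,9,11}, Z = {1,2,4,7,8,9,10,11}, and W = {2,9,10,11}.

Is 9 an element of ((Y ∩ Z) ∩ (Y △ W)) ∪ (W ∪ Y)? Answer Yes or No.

9 ∈ Y and 9 ∈ Z, so 9 ∈ Y ∩ Z
9 ∈ Y and 9 ∈ W, so 9 ∉ Y △ W
9 ∈ (Y ∩ Z) and 9 ∉ (Y △ W), so 9 ∉ (Y ∩ Z) ∩ (Y △ W)
9 ∈ W and 9 ∈ Y, so 9 ∈ W ∪ Y
9 ∉ ((Y ∩ Z) ∩ (Y △ W)) and 9 ∈ (W ∪ Y), so 9 ∈ ((Y ∩ Z) ∩ (Y △ W)) ∪ (W ∪ Y)

Yes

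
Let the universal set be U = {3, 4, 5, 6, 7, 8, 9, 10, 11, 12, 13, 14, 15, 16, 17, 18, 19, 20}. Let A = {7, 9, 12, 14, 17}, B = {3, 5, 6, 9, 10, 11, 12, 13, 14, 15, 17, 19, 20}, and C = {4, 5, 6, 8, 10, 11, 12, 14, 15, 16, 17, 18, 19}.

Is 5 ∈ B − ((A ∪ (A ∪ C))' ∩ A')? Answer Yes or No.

5 ∉ A and 5 ∈ C, so 5 ∈ A ∪ C
5 ∉ A and 5 ∈ (A ∪ C), so 5 ∈ A ∪ (A ∪ C)
5 ∉ (A ∪ (A ∪ C))' since 5 ∈ (A ∪ (A ∪ C))
5 ∉ A, so 5 ∈ A'
5 ∉ (A ∪ (A ∪ C))' and 5 ∈ A', so 5 ∉ (A ∪ (A ∪ C))' ∩ A'
5 ∈ B and 5 ∉ ((A ∪ (A ∪ C))' ∩ A'), so 5 ∈ B − ((A ∪ (A ∪ C))' ∩ A')

Yes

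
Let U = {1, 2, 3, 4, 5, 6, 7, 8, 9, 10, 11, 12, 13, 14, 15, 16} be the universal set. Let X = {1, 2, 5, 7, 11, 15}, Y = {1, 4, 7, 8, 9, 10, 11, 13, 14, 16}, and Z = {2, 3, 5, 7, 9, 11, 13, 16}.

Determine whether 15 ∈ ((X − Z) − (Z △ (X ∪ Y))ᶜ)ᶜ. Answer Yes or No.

No

15 ∈ X and 15 ∉ Z, so 15 ∈ X − Z
15 ∈ X and 15 ∉ Y, so 15 ∈ X ∪ Y
15 ∉ Z and 15 ∈ (X ∪ Y), so 15 ∈ Z △ (X ∪ Y)
15 ∉ (Z △ (X ∪ Y))ᶜ since 15 ∈ (Z △ (X ∪ Y))
15 ∈ (X − Z) and 15 ∉ (Z △ (X ∪ Y))ᶜ, so 15 ∈ (X − Z) − (Z △ (X ∪ Y))ᶜ
15 ∉ ((X − Z) − (Z △ (X ∪ Y))ᶜ)ᶜ since 15 ∈ ((X − Z) − (Z △ (X ∪ Y))ᶜ)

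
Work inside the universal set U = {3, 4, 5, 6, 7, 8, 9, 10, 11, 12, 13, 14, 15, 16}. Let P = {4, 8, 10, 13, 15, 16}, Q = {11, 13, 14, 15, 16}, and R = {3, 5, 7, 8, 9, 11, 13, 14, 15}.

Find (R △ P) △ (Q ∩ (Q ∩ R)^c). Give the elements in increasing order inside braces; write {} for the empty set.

{3, 4, 5, 7, 9, 10, 11, 14}

R △ P = {3, 4, 5, 7, 9, 10, 11, 14, 16}
Q ∩ R = {11, 13, 14, 15}
(Q ∩ R)^c = {3, 4, 5, 6, 7, 8, 9, 10, 12, 16}
Q ∩ (Q ∩ R)^c = {16}
(R △ P) △ (Q ∩ (Q ∩ R)^c) = {3, 4, 5, 7, 9, 10, 11, 14}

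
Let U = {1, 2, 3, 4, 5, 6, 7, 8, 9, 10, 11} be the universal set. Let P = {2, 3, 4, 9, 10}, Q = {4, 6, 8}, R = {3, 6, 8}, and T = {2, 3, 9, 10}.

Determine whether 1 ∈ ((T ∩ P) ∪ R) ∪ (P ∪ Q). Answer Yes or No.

1 ∉ T and 1 ∉ P, so 1 ∉ T ∩ P
1 ∉ (T ∩ P) and 1 ∉ R, so 1 ∉ (T ∩ P) ∪ R
1 ∉ P and 1 ∉ Q, so 1 ∉ P ∪ Q
1 ∉ ((T ∩ P) ∪ R) and 1 ∉ (P ∪ Q), so 1 ∉ ((T ∩ P) ∪ R) ∪ (P ∪ Q)

No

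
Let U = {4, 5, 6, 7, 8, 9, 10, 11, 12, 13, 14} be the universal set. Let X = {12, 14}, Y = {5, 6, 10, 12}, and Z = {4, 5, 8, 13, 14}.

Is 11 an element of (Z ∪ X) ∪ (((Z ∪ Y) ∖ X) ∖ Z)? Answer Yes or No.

No

11 ∉ Z and 11 ∉ X, so 11 ∉ Z ∪ X
11 ∉ Z and 11 ∉ Y, so 11 ∉ Z ∪ Y
11 ∉ (Z ∪ Y) and 11 ∉ X, so 11 ∉ (Z ∪ Y) ∖ X
11 ∉ ((Z ∪ Y) ∖ X) and 11 ∉ Z, so 11 ∉ ((Z ∪ Y) ∖ X) ∖ Z
11 ∉ (Z ∪ X) and 11 ∉ (((Z ∪ Y) ∖ X) ∖ Z), so 11 ∉ (Z ∪ X) ∪ (((Z ∪ Y) ∖ X) ∖ Z)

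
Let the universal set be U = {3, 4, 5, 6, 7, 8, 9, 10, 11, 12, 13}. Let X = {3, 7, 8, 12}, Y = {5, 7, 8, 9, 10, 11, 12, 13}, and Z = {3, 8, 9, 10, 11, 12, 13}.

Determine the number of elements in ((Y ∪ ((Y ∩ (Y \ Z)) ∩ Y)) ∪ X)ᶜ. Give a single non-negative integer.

Y \ Z = {5, 7}
Y ∩ (Y \ Z) = {5, 7}
(Y ∩ (Y \ Z)) ∩ Y = {5, 7}
Y ∪ ((Y ∩ (Y \ Z)) ∩ Y) = {5, 7, 8, 9, 10, 11, 12, 13}
(Y ∪ ((Y ∩ (Y \ Z)) ∩ Y)) ∪ X = {3, 5, 7, 8, 9, 10, 11, 12, 13}
((Y ∪ ((Y ∩ (Y \ Z)) ∩ Y)) ∪ X)ᶜ = {4, 6}
|((Y ∪ ((Y ∩ (Y \ Z)) ∩ Y)) ∪ X)ᶜ| = 2

2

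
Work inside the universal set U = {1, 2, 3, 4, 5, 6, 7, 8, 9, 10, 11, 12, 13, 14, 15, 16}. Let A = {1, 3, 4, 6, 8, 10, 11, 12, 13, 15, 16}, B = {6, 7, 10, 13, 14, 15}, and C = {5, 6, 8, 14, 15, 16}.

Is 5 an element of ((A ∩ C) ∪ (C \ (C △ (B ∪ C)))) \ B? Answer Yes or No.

Yes

5 ∉ A and 5 ∈ C, so 5 ∉ A ∩ C
5 ∉ B and 5 ∈ C, so 5 ∈ B ∪ C
5 ∈ C and 5 ∈ (B ∪ C), so 5 ∉ C △ (B ∪ C)
5 ∈ C and 5 ∉ (C △ (B ∪ C)), so 5 ∈ C \ (C △ (B ∪ C))
5 ∉ (A ∩ C) and 5 ∈ (C \ (C △ (B ∪ C))), so 5 ∈ (A ∩ C) ∪ (C \ (C △ (B ∪ C)))
5 ∈ ((A ∩ C) ∪ (C \ (C △ (B ∪ C)))) and 5 ∉ B, so 5 ∈ ((A ∩ C) ∪ (C \ (C △ (B ∪ C)))) \ B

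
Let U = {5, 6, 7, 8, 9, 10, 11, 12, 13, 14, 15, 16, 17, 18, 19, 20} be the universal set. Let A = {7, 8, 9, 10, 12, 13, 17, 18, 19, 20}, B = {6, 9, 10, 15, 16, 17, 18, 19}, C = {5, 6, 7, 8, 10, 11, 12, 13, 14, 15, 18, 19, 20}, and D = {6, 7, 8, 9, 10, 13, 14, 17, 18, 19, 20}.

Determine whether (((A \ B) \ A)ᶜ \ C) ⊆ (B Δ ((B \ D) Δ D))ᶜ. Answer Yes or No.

Yes

A \ B = {7, 8, 12, 13, 20}
(A \ B) \ A = {}
((A \ B) \ A)ᶜ = {5, 6, 7, 8, 9, 10, 11, 12, 13, 14, 15, 16, 17, 18, 19, 20}
((A \ B) \ A)ᶜ \ C = {9, 16, 17}
B \ D = {15, 16}
(B \ D) Δ D = {6, 7, 8, 9, 10, 13, 14, 15, 16, 17, 18, 19, 20}
B Δ ((B \ D) Δ D) = {7, 8, 13, 14, 20}
(B Δ ((B \ D) Δ D))ᶜ = {5, 6, 9, 10, 11, 12, 15, 16, 17, 18, 19}
Every element of {9, 16, 17} is in {5, 6, 9, 10, 11, 12, 15, 16, 17, 18, 19}, so ((A \ B) \ A)ᶜ \ C ⊆ (B Δ ((B \ D) Δ D))ᶜ.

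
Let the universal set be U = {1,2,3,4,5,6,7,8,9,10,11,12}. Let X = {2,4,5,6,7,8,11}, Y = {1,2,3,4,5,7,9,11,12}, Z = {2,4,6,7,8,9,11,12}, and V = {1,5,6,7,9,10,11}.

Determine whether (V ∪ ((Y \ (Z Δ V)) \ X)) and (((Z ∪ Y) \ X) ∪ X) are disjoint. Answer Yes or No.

Z Δ V = {1,2,4,5,8,10,12}
Y \ (Z Δ V) = {3,7,9,11}
(Y \ (Z Δ V)) \ X = {3,9}
V ∪ ((Y \ (Z Δ V)) \ X) = {1,3,5,6,7,9,10,11}
Z ∪ Y = {1,2,3,4,5,6,7,8,9,11,12}
(Z ∪ Y) \ X = {1,3,9,12}
((Z ∪ Y) \ X) ∪ X = {1,2,3,4,5,6,7,8,9,11,12}
1 lies in both, so they are not disjoint.

No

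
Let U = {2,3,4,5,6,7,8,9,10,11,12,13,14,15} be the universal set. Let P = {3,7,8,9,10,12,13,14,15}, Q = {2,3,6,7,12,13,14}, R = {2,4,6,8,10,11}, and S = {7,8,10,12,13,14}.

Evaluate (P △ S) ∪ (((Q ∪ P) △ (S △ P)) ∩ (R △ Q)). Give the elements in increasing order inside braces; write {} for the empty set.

P △ S = {3,9,15}
Q ∪ P = {2,3,6,7,8,9,10,12,13,14,15}
S △ P = {3,9,15}
(Q ∪ P) △ (S △ P) = {2,6,7,8,10,12,13,14}
R △ Q = {3,4,7,8,10,11,12,13,14}
((Q ∪ P) △ (S △ P)) ∩ (R △ Q) = {7,8,10,12,13,14}
(P △ S) ∪ (((Q ∪ P) △ (S △ P)) ∩ (R △ Q)) = {3,7,8,9,10,12,13,14,15}

{3,7,8,9,10,12,13,14,15}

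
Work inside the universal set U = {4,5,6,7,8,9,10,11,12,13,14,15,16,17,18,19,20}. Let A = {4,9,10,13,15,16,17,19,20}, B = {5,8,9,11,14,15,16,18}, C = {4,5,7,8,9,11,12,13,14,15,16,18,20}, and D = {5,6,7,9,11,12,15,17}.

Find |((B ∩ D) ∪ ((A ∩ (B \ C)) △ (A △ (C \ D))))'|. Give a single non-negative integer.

B ∩ D = {5,9,11,15}
B \ C = {}
A ∩ (B \ C) = {}
C \ D = {4,8,13,14,16,18,20}
A △ (C \ D) = {8,9,10,14,15,17,18,19}
(A ∩ (B \ C)) △ (A △ (C \ D)) = {8,9,10,14,15,17,18,19}
(B ∩ D) ∪ ((A ∩ (B \ C)) △ (A △ (C \ D))) = {5,8,9,10,11,14,15,17,18,19}
((B ∩ D) ∪ ((A ∩ (B \ C)) △ (A △ (C \ D))))' = {4,6,7,12,13,16,20}
|((B ∩ D) ∪ ((A ∩ (B \ C)) △ (A △ (C \ D))))'| = 7

7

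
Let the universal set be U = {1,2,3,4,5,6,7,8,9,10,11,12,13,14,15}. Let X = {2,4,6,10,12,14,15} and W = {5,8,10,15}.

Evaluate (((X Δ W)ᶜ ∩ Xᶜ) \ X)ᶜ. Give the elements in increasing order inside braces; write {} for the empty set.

{2,4,5,6,8,10,12,14,15}

X Δ W = {2,4,5,6,8,12,14}
(X Δ W)ᶜ = {1,3,7,9,10,11,13,15}
Xᶜ = {1,3,5,7,8,9,11,13}
(X Δ W)ᶜ ∩ Xᶜ = {1,3,7,9,11,13}
((X Δ W)ᶜ ∩ Xᶜ) \ X = {1,3,7,9,11,13}
(((X Δ W)ᶜ ∩ Xᶜ) \ X)ᶜ = {2,4,5,6,8,10,12,14,15}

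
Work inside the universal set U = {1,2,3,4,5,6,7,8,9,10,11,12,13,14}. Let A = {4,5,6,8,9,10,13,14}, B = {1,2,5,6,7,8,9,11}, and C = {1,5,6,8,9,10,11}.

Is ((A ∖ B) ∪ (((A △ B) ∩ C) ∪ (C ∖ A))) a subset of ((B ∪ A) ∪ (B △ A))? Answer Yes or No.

Yes

A ∖ B = {4,10,13,14}
A △ B = {1,2,4,7,10,11,13,14}
(A △ B) ∩ C = {1,10,11}
C ∖ A = {1,11}
((A △ B) ∩ C) ∪ (C ∖ A) = {1,10,11}
(A ∖ B) ∪ (((A △ B) ∩ C) ∪ (C ∖ A)) = {1,4,10,11,13,14}
B ∪ A = {1,2,4,5,6,7,8,9,10,11,13,14}
B △ A = {1,2,4,7,10,11,13,14}
(B ∪ A) ∪ (B △ A) = {1,2,4,5,6,7,8,9,10,11,13,14}
Every element of {1,4,10,11,13,14} is in {1,2,4,5,6,7,8,9,10,11,13,14}, so (A ∖ B) ∪ (((A △ B) ∩ C) ∪ (C ∖ A)) ⊆ (B ∪ A) ∪ (B △ A).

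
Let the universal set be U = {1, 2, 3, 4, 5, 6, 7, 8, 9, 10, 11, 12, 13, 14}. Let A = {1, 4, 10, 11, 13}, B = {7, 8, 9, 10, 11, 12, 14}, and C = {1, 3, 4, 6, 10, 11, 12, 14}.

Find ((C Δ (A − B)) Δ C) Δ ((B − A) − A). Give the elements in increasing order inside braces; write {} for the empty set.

A − B = {1, 4, 13}
C Δ (A − B) = {3, 6, 10, 11, 12, 13, 14}
(C Δ (A − B)) Δ C = {1, 4, 13}
B − A = {7, 8, 9, 12, 14}
(B − A) − A = {7, 8, 9, 12, 14}
((C Δ (A − B)) Δ C) Δ ((B − A) − A) = {1, 4, 7, 8, 9, 12, 13, 14}

{1, 4, 7, 8, 9, 12, 13, 14}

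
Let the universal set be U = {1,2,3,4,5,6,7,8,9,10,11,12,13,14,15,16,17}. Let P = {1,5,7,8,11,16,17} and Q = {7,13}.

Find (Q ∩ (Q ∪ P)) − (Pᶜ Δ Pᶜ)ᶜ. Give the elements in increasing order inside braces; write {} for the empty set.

Q ∪ P = {1,5,7,8,11,13,16,17}
Q ∩ (Q ∪ P) = {7,13}
Pᶜ = {2,3,4,6,9,10,12,13,14,15}
Pᶜ Δ Pᶜ = {}
(Pᶜ Δ Pᶜ)ᶜ = {1,2,3,4,5,6,7,8,9,10,11,12,13,14,15,16,17}
(Q ∩ (Q ∪ P)) − (Pᶜ Δ Pᶜ)ᶜ = {}

{}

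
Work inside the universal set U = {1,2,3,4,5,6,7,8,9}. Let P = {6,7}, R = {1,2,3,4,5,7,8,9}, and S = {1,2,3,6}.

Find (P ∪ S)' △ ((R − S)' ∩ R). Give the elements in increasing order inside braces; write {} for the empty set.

{1,2,3,4,5,8,9}

P ∪ S = {1,2,3,6,7}
(P ∪ S)' = {4,5,8,9}
R − S = {4,5,7,8,9}
(R − S)' = {1,2,3,6}
(R − S)' ∩ R = {1,2,3}
(P ∪ S)' △ ((R − S)' ∩ R) = {1,2,3,4,5,8,9}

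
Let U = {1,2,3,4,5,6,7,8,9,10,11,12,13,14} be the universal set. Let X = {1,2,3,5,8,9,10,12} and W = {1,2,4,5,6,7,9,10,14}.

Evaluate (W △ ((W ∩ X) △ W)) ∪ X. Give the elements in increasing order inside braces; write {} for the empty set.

{1,2,3,5,8,9,10,12}

W ∩ X = {1,2,5,9,10}
(W ∩ X) △ W = {4,6,7,14}
W △ ((W ∩ X) △ W) = {1,2,5,9,10}
(W △ ((W ∩ X) △ W)) ∪ X = {1,2,3,5,8,9,10,12}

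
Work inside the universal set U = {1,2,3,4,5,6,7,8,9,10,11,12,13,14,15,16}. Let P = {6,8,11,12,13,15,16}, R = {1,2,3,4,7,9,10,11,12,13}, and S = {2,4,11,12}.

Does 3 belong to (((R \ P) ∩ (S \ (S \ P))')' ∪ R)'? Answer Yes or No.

No

3 ∈ R and 3 ∉ P, so 3 ∈ R \ P
3 ∉ S and 3 ∉ P, so 3 ∉ S \ P
3 ∉ S and 3 ∉ (S \ P), so 3 ∉ S \ (S \ P)
3 ∈ (S \ (S \ P))' since 3 ∉ (S \ (S \ P))
3 ∈ (R \ P) and 3 ∈ (S \ (S \ P))', so 3 ∈ (R \ P) ∩ (S \ (S \ P))'
3 ∉ ((R \ P) ∩ (S \ (S \ P))')' since 3 ∈ ((R \ P) ∩ (S \ (S \ P))')
3 ∉ ((R \ P) ∩ (S \ (S \ P))')' and 3 ∈ R, so 3 ∈ ((R \ P) ∩ (S \ (S \ P))')' ∪ R
3 ∉ (((R \ P) ∩ (S \ (S \ P))')' ∪ R)' since 3 ∈ (((R \ P) ∩ (S \ (S \ P))')' ∪ R)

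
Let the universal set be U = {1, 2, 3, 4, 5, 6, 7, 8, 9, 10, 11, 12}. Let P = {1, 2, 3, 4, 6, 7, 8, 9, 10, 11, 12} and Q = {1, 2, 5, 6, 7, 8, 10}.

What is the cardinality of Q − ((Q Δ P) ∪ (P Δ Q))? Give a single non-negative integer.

Q Δ P = {3, 4, 5, 9, 11, 12}
P Δ Q = {3, 4, 5, 9, 11, 12}
(Q Δ P) ∪ (P Δ Q) = {3, 4, 5, 9, 11, 12}
Q − ((Q Δ P) ∪ (P Δ Q)) = {1, 2, 6, 7, 8, 10}
|Q − ((Q Δ P) ∪ (P Δ Q))| = 6

6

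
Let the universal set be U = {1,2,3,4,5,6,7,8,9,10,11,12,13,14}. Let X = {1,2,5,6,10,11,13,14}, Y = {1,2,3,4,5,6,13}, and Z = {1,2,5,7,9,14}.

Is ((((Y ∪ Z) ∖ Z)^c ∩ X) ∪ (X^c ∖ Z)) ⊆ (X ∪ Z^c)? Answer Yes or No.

Y ∪ Z = {1,2,3,4,5,6,7,9,13,14}
(Y ∪ Z) ∖ Z = {3,4,6,13}
((Y ∪ Z) ∖ Z)^c = {1,2,5,7,8,9,10,11,12,14}
((Y ∪ Z) ∖ Z)^c ∩ X = {1,2,5,10,11,14}
X^c = {3,4,7,8,9,12}
X^c ∖ Z = {3,4,8,12}
(((Y ∪ Z) ∖ Z)^c ∩ X) ∪ (X^c ∖ Z) = {1,2,3,4,5,8,10,11,12,14}
Z^c = {3,4,6,8,10,11,12,13}
X ∪ Z^c = {1,2,3,4,5,6,8,10,11,12,13,14}
Every element of {1,2,3,4,5,8,10,11,12,14} is in {1,2,3,4,5,6,8,10,11,12,13,14}, so (((Y ∪ Z) ∖ Z)^c ∩ X) ∪ (X^c ∖ Z) ⊆ X ∪ Z^c.

Yes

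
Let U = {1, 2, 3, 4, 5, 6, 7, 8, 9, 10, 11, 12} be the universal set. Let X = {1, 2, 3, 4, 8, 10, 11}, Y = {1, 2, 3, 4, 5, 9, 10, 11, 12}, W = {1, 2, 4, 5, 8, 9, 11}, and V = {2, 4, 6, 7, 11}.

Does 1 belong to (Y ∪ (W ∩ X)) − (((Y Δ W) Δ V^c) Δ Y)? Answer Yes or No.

Yes

1 ∈ W and 1 ∈ X, so 1 ∈ W ∩ X
1 ∈ Y and 1 ∈ (W ∩ X), so 1 ∈ Y ∪ (W ∩ X)
1 ∈ Y and 1 ∈ W, so 1 ∉ Y Δ W
1 ∉ V, so 1 ∈ V^c
1 ∉ (Y Δ W) and 1 ∈ V^c, so 1 ∈ (Y Δ W) Δ V^c
1 ∈ ((Y Δ W) Δ V^c) and 1 ∈ Y, so 1 ∉ ((Y Δ W) Δ V^c) Δ Y
1 ∈ (Y ∪ (W ∩ X)) and 1 ∉ (((Y Δ W) Δ V^c) Δ Y), so 1 ∈ (Y ∪ (W ∩ X)) − (((Y Δ W) Δ V^c) Δ Y)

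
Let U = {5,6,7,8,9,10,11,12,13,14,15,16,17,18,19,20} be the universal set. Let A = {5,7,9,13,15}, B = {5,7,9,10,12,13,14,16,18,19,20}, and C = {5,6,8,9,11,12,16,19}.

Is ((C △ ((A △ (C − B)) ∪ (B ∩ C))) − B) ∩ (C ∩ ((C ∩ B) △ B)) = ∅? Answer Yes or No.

Yes

C − B = {6,8,11}
A △ (C − B) = {5,6,7,8,9,11,13,15}
B ∩ C = {5,9,12,16,19}
(A △ (C − B)) ∪ (B ∩ C) = {5,6,7,8,9,11,12,13,15,16,19}
C △ ((A △ (C − B)) ∪ (B ∩ C)) = {7,13,15}
(C △ ((A △ (C − B)) ∪ (B ∩ C))) − B = {15}
C ∩ B = {5,9,12,16,19}
(C ∩ B) △ B = {7,10,13,14,18,20}
C ∩ ((C ∩ B) △ B) = {}
{15} and {} share no elements.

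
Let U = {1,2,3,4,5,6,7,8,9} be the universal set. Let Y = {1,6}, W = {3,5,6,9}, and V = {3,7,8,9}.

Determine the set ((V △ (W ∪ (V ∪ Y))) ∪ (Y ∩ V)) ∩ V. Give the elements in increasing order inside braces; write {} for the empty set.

{}

V ∪ Y = {1,3,6,7,8,9}
W ∪ (V ∪ Y) = {1,3,5,6,7,8,9}
V △ (W ∪ (V ∪ Y)) = {1,5,6}
Y ∩ V = {}
(V △ (W ∪ (V ∪ Y))) ∪ (Y ∩ V) = {1,5,6}
((V △ (W ∪ (V ∪ Y))) ∪ (Y ∩ V)) ∩ V = {}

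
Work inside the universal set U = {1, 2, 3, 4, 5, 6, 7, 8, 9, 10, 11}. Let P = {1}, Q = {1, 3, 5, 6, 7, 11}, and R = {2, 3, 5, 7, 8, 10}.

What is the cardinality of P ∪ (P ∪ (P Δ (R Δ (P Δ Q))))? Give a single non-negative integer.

P Δ Q = {3, 5, 6, 7, 11}
R Δ (P Δ Q) = {2, 6, 8, 10, 11}
P Δ (R Δ (P Δ Q)) = {1, 2, 6, 8, 10, 11}
P ∪ (P Δ (R Δ (P Δ Q))) = {1, 2, 6, 8, 10, 11}
P ∪ (P ∪ (P Δ (R Δ (P Δ Q)))) = {1, 2, 6, 8, 10, 11}
|P ∪ (P ∪ (P Δ (R Δ (P Δ Q))))| = 6

6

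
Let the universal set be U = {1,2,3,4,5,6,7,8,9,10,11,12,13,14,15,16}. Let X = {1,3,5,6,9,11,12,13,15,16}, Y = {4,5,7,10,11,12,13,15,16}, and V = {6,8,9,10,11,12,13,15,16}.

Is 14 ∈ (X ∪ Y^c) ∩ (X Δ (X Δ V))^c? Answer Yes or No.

Yes

14 ∉ Y, so 14 ∈ Y^c
14 ∉ X and 14 ∈ Y^c, so 14 ∈ X ∪ Y^c
14 ∉ X and 14 ∉ V, so 14 ∉ X Δ V
14 ∉ X and 14 ∉ (X Δ V), so 14 ∉ X Δ (X Δ V)
14 ∈ (X Δ (X Δ V))^c since 14 ∉ (X Δ (X Δ V))
14 ∈ (X ∪ Y^c) and 14 ∈ (X Δ (X Δ V))^c, so 14 ∈ (X ∪ Y^c) ∩ (X Δ (X Δ V))^c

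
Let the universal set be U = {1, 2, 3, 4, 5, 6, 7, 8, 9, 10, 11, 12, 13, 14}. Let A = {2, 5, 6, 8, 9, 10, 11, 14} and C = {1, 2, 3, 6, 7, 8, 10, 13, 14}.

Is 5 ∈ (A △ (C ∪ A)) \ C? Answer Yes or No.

No

5 ∉ C and 5 ∈ A, so 5 ∈ C ∪ A
5 ∈ A and 5 ∈ (C ∪ A), so 5 ∉ A △ (C ∪ A)
5 ∉ (A △ (C ∪ A)) and 5 ∉ C, so 5 ∉ (A △ (C ∪ A)) \ C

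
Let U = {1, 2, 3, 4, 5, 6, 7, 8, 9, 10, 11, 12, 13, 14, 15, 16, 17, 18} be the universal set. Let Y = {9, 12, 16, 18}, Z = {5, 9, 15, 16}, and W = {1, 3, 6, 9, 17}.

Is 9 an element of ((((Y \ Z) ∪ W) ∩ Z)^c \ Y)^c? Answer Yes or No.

9 ∈ Y and 9 ∈ Z, so 9 ∉ Y \ Z
9 ∉ (Y \ Z) and 9 ∈ W, so 9 ∈ (Y \ Z) ∪ W
9 ∈ ((Y \ Z) ∪ W) and 9 ∈ Z, so 9 ∈ ((Y \ Z) ∪ W) ∩ Z
9 ∉ (((Y \ Z) ∪ W) ∩ Z)^c since 9 ∈ (((Y \ Z) ∪ W) ∩ Z)
9 ∉ (((Y \ Z) ∪ W) ∩ Z)^c and 9 ∈ Y, so 9 ∉ (((Y \ Z) ∪ W) ∩ Z)^c \ Y
9 ∈ ((((Y \ Z) ∪ W) ∩ Z)^c \ Y)^c since 9 ∉ ((((Y \ Z) ∪ W) ∩ Z)^c \ Y)

Yes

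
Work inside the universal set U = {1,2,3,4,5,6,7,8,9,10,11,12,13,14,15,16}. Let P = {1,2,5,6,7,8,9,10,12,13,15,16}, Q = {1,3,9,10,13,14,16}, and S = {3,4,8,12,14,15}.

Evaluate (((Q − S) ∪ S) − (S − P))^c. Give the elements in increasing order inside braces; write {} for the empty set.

{2,3,4,5,6,7,11,14}

Q − S = {1,9,10,13,16}
(Q − S) ∪ S = {1,3,4,8,9,10,12,13,14,15,16}
S − P = {3,4,14}
((Q − S) ∪ S) − (S − P) = {1,8,9,10,12,13,15,16}
(((Q − S) ∪ S) − (S − P))^c = {2,3,4,5,6,7,11,14}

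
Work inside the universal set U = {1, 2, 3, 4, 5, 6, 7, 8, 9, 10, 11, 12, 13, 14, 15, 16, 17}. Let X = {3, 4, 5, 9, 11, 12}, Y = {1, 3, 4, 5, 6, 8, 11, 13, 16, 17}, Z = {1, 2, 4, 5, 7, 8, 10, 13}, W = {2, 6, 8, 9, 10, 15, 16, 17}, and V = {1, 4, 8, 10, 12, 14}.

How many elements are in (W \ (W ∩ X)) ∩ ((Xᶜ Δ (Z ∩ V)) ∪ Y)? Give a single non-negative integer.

W ∩ X = {9}
W \ (W ∩ X) = {2, 6, 8, 10, 15, 16, 17}
Xᶜ = {1, 2, 6, 7, 8, 10, 13, 14, 15, 16, 17}
Z ∩ V = {1, 4, 8, 10}
Xᶜ Δ (Z ∩ V) = {2, 4, 6, 7, 13, 14, 15, 16, 17}
(Xᶜ Δ (Z ∩ V)) ∪ Y = {1, 2, 3, 4, 5, 6, 7, 8, 11, 13, 14, 15, 16, 17}
(W \ (W ∩ X)) ∩ ((Xᶜ Δ (Z ∩ V)) ∪ Y) = {2, 6, 8, 15, 16, 17}
|(W \ (W ∩ X)) ∩ ((Xᶜ Δ (Z ∩ V)) ∪ Y)| = 6

6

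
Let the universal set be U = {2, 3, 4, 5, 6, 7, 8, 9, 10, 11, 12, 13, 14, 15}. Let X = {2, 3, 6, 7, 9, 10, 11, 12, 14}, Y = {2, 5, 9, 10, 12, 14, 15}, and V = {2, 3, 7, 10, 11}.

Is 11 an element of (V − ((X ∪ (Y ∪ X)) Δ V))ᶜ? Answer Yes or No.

11 ∉ Y and 11 ∈ X, so 11 ∈ Y ∪ X
11 ∈ X and 11 ∈ (Y ∪ X), so 11 ∈ X ∪ (Y ∪ X)
11 ∈ (X ∪ (Y ∪ X)) and 11 ∈ V, so 11 ∉ (X ∪ (Y ∪ X)) Δ V
11 ∈ V and 11 ∉ ((X ∪ (Y ∪ X)) Δ V), so 11 ∈ V − ((X ∪ (Y ∪ X)) Δ V)
11 ∉ (V − ((X ∪ (Y ∪ X)) Δ V))ᶜ since 11 ∈ (V − ((X ∪ (Y ∪ X)) Δ V))

No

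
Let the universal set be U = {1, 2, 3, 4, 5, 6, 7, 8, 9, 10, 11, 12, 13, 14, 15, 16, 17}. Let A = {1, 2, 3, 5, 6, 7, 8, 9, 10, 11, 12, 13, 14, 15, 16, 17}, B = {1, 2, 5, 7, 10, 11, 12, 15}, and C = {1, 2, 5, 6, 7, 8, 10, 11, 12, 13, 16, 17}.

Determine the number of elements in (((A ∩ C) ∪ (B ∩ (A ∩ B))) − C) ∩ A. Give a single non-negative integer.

A ∩ C = {1, 2, 5, 6, 7, 8, 10, 11, 12, 13, 16, 17}
A ∩ B = {1, 2, 5, 7, 10, 11, 12, 15}
B ∩ (A ∩ B) = {1, 2, 5, 7, 10, 11, 12, 15}
(A ∩ C) ∪ (B ∩ (A ∩ B)) = {1, 2, 5, 6, 7, 8, 10, 11, 12, 13, 15, 16, 17}
((A ∩ C) ∪ (B ∩ (A ∩ B))) − C = {15}
(((A ∩ C) ∪ (B ∩ (A ∩ B))) − C) ∩ A = {15}
|(((A ∩ C) ∪ (B ∩ (A ∩ B))) − C) ∩ A| = 1

1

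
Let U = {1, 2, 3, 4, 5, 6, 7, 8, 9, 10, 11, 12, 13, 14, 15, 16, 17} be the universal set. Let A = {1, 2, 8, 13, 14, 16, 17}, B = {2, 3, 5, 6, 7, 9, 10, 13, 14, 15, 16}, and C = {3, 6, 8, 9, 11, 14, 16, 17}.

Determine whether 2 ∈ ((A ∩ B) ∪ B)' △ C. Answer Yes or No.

2 ∈ A and 2 ∈ B, so 2 ∈ A ∩ B
2 ∈ (A ∩ B) and 2 ∈ B, so 2 ∈ (A ∩ B) ∪ B
2 ∉ ((A ∩ B) ∪ B)' since 2 ∈ ((A ∩ B) ∪ B)
2 ∉ ((A ∩ B) ∪ B)' and 2 ∉ C, so 2 ∉ ((A ∩ B) ∪ B)' △ C

No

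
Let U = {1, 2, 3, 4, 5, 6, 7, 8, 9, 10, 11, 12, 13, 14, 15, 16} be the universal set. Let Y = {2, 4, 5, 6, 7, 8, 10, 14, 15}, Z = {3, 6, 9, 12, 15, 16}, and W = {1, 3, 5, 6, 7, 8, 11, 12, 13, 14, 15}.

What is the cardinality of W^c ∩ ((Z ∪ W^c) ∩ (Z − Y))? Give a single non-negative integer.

2

W^c = {2, 4, 9, 10, 16}
Z ∪ W^c = {2, 3, 4, 6, 9, 10, 12, 15, 16}
Z − Y = {3, 9, 12, 16}
(Z ∪ W^c) ∩ (Z − Y) = {3, 9, 12, 16}
W^c ∩ ((Z ∪ W^c) ∩ (Z − Y)) = {9, 16}
|W^c ∩ ((Z ∪ W^c) ∩ (Z − Y))| = 2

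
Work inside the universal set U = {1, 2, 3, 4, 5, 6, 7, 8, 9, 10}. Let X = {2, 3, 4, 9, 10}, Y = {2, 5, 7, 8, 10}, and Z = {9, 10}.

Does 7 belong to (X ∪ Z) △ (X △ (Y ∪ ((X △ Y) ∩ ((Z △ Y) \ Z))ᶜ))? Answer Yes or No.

Yes

7 ∉ X and 7 ∉ Z, so 7 ∉ X ∪ Z
7 ∉ X and 7 ∈ Y, so 7 ∈ X △ Y
7 ∉ Z and 7 ∈ Y, so 7 ∈ Z △ Y
7 ∈ (Z △ Y) and 7 ∉ Z, so 7 ∈ (Z △ Y) \ Z
7 ∈ (X △ Y) and 7 ∈ ((Z △ Y) \ Z), so 7 ∈ (X △ Y) ∩ ((Z △ Y) \ Z)
7 ∉ ((X △ Y) ∩ ((Z △ Y) \ Z))ᶜ since 7 ∈ ((X △ Y) ∩ ((Z △ Y) \ Z))
7 ∈ Y and 7 ∉ ((X △ Y) ∩ ((Z △ Y) \ Z))ᶜ, so 7 ∈ Y ∪ ((X △ Y) ∩ ((Z △ Y) \ Z))ᶜ
7 ∉ X and 7 ∈ (Y ∪ ((X △ Y) ∩ ((Z △ Y) \ Z))ᶜ), so 7 ∈ X △ (Y ∪ ((X △ Y) ∩ ((Z △ Y) \ Z))ᶜ)
7 ∉ (X ∪ Z) and 7 ∈ (X △ (Y ∪ ((X △ Y) ∩ ((Z △ Y) \ Z))ᶜ)), so 7 ∈ (X ∪ Z) △ (X △ (Y ∪ ((X △ Y) ∩ ((Z △ Y) \ Z))ᶜ))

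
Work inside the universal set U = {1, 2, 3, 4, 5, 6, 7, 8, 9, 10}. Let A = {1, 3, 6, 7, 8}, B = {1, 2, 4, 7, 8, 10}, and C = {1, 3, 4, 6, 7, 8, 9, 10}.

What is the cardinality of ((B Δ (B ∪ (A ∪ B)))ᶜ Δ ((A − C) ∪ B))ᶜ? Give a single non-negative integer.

8

A ∪ B = {1, 2, 3, 4, 6, 7, 8, 10}
B ∪ (A ∪ B) = {1, 2, 3, 4, 6, 7, 8, 10}
B Δ (B ∪ (A ∪ B)) = {3, 6}
(B Δ (B ∪ (A ∪ B)))ᶜ = {1, 2, 4, 5, 7, 8, 9, 10}
A − C = {}
(A − C) ∪ B = {1, 2, 4, 7, 8, 10}
(B Δ (B ∪ (A ∪ B)))ᶜ Δ ((A − C) ∪ B) = {5, 9}
((B Δ (B ∪ (A ∪ B)))ᶜ Δ ((A − C) ∪ B))ᶜ = {1, 2, 3, 4, 6, 7, 8, 10}
|((B Δ (B ∪ (A ∪ B)))ᶜ Δ ((A − C) ∪ B))ᶜ| = 8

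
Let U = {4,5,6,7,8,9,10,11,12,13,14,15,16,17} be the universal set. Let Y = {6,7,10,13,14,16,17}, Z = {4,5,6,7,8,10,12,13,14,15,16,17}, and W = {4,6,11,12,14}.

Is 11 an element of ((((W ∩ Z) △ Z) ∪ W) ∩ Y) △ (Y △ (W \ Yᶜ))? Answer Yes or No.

No

11 ∈ W and 11 ∉ Z, so 11 ∉ W ∩ Z
11 ∉ (W ∩ Z) and 11 ∉ Z, so 11 ∉ (W ∩ Z) △ Z
11 ∉ ((W ∩ Z) △ Z) and 11 ∈ W, so 11 ∈ ((W ∩ Z) △ Z) ∪ W
11 ∈ (((W ∩ Z) △ Z) ∪ W) and 11 ∉ Y, so 11 ∉ (((W ∩ Z) △ Z) ∪ W) ∩ Y
11 ∉ Y, so 11 ∈ Yᶜ
11 ∈ W and 11 ∈ Yᶜ, so 11 ∉ W \ Yᶜ
11 ∉ Y and 11 ∉ (W \ Yᶜ), so 11 ∉ Y △ (W \ Yᶜ)
11 ∉ ((((W ∩ Z) △ Z) ∪ W) ∩ Y) and 11 ∉ (Y △ (W \ Yᶜ)), so 11 ∉ ((((W ∩ Z) △ Z) ∪ W) ∩ Y) △ (Y △ (W \ Yᶜ))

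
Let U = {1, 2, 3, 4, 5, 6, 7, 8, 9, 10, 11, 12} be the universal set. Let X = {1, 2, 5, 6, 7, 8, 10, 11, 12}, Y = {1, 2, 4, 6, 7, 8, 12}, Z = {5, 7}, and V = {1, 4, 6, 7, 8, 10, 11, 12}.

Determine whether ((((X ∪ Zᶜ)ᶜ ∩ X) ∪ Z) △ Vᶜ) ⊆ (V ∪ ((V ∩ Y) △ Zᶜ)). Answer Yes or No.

Zᶜ = {1, 2, 3, 4, 6, 8, 9, 10, 11, 12}
X ∪ Zᶜ = {1, 2, 3, 4, 5, 6, 7, 8, 9, 10, 11, 12}
(X ∪ Zᶜ)ᶜ = {}
(X ∪ Zᶜ)ᶜ ∩ X = {}
((X ∪ Zᶜ)ᶜ ∩ X) ∪ Z = {5, 7}
Vᶜ = {2, 3, 5, 9}
(((X ∪ Zᶜ)ᶜ ∩ X) ∪ Z) △ Vᶜ = {2, 3, 7, 9}
V ∩ Y = {1, 4, 6, 7, 8, 12}
(V ∩ Y) △ Zᶜ = {2, 3, 7, 9, 10, 11}
V ∪ ((V ∩ Y) △ Zᶜ) = {1, 2, 3, 4, 6, 7, 8, 9, 10, 11, 12}
Every element of {2, 3, 7, 9} is in {1, 2, 3, 4, 6, 7, 8, 9, 10, 11, 12}, so (((X ∪ Zᶜ)ᶜ ∩ X) ∪ Z) △ Vᶜ ⊆ V ∪ ((V ∩ Y) △ Zᶜ).

Yes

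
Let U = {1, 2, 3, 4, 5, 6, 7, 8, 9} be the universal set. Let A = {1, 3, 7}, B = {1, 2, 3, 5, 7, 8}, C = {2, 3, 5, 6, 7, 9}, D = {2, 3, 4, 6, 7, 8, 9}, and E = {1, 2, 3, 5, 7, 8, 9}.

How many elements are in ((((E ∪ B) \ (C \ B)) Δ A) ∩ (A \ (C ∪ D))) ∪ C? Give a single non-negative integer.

E ∪ B = {1, 2, 3, 5, 7, 8, 9}
C \ B = {6, 9}
(E ∪ B) \ (C \ B) = {1, 2, 3, 5, 7, 8}
((E ∪ B) \ (C \ B)) Δ A = {2, 5, 8}
C ∪ D = {2, 3, 4, 5, 6, 7, 8, 9}
A \ (C ∪ D) = {1}
(((E ∪ B) \ (C \ B)) Δ A) ∩ (A \ (C ∪ D)) = {}
((((E ∪ B) \ (C \ B)) Δ A) ∩ (A \ (C ∪ D))) ∪ C = {2, 3, 5, 6, 7, 9}
|((((E ∪ B) \ (C \ B)) Δ A) ∩ (A \ (C ∪ D))) ∪ C| = 6

6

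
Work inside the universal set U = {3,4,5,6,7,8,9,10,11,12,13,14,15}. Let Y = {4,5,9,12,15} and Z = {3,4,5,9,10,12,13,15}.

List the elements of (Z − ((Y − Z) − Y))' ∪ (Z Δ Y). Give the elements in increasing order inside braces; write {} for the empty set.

{3,6,7,8,10,11,13,14}

Y − Z = {}
(Y − Z) − Y = {}
Z − ((Y − Z) − Y) = {3,4,5,9,10,12,13,15}
(Z − ((Y − Z) − Y))' = {6,7,8,11,14}
Z Δ Y = {3,10,13}
(Z − ((Y − Z) − Y))' ∪ (Z Δ Y) = {3,6,7,8,10,11,13,14}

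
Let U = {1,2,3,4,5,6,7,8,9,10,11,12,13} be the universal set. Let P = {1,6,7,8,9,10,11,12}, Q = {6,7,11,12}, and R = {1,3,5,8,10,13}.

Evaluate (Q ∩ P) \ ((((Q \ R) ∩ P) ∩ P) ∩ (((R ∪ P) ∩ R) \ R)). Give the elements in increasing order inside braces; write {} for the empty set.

{6,7,11,12}

Q ∩ P = {6,7,11,12}
Q \ R = {6,7,11,12}
(Q \ R) ∩ P = {6,7,11,12}
((Q \ R) ∩ P) ∩ P = {6,7,11,12}
R ∪ P = {1,3,5,6,7,8,9,10,11,12,13}
(R ∪ P) ∩ R = {1,3,5,8,10,13}
((R ∪ P) ∩ R) \ R = {}
(((Q \ R) ∩ P) ∩ P) ∩ (((R ∪ P) ∩ R) \ R) = {}
(Q ∩ P) \ ((((Q \ R) ∩ P) ∩ P) ∩ (((R ∪ P) ∩ R) \ R)) = {6,7,11,12}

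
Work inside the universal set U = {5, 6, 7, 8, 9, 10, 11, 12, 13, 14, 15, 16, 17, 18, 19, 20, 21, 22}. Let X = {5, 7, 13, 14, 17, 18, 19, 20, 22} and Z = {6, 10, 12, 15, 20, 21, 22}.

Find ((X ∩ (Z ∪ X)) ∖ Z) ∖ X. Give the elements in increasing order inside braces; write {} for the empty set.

{}

Z ∪ X = {5, 6, 7, 10, 12, 13, 14, 15, 17, 18, 19, 20, 21, 22}
X ∩ (Z ∪ X) = {5, 7, 13, 14, 17, 18, 19, 20, 22}
(X ∩ (Z ∪ X)) ∖ Z = {5, 7, 13, 14, 17, 18, 19}
((X ∩ (Z ∪ X)) ∖ Z) ∖ X = {}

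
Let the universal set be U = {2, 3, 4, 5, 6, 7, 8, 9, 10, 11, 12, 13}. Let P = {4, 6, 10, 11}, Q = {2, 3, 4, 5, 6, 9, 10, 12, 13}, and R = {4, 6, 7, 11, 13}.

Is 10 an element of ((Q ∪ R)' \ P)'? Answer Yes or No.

Yes

10 ∈ Q and 10 ∉ R, so 10 ∈ Q ∪ R
10 ∉ (Q ∪ R)' since 10 ∈ (Q ∪ R)
10 ∉ (Q ∪ R)' and 10 ∈ P, so 10 ∉ (Q ∪ R)' \ P
10 ∈ ((Q ∪ R)' \ P)' since 10 ∉ ((Q ∪ R)' \ P)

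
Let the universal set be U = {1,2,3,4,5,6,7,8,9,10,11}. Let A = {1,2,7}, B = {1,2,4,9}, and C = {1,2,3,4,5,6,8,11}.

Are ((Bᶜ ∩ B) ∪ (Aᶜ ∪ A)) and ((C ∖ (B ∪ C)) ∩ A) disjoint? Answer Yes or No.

Bᶜ = {3,5,6,7,8,10,11}
Bᶜ ∩ B = {}
Aᶜ = {3,4,5,6,8,9,10,11}
Aᶜ ∪ A = {1,2,3,4,5,6,7,8,9,10,11}
(Bᶜ ∩ B) ∪ (Aᶜ ∪ A) = {1,2,3,4,5,6,7,8,9,10,11}
B ∪ C = {1,2,3,4,5,6,8,9,11}
C ∖ (B ∪ C) = {}
(C ∖ (B ∪ C)) ∩ A = {}
{1,2,3,4,5,6,7,8,9,10,11} and {} share no elements.

Yes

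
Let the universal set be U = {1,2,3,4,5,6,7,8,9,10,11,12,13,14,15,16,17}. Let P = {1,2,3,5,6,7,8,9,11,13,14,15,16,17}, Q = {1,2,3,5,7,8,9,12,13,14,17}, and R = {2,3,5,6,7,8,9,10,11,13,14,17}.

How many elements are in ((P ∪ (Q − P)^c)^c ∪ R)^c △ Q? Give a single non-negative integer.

13

Q − P = {12}
(Q − P)^c = {1,2,3,4,5,6,7,8,9,10,11,13,14,15,16,17}
P ∪ (Q − P)^c = {1,2,3,4,5,6,7,8,9,10,11,13,14,15,16,17}
(P ∪ (Q − P)^c)^c = {12}
(P ∪ (Q − P)^c)^c ∪ R = {2,3,5,6,7,8,9,10,11,12,13,14,17}
((P ∪ (Q − P)^c)^c ∪ R)^c = {1,4,15,16}
((P ∪ (Q − P)^c)^c ∪ R)^c △ Q = {2,3,4,5,7,8,9,12,13,14,15,16,17}
|((P ∪ (Q − P)^c)^c ∪ R)^c △ Q| = 13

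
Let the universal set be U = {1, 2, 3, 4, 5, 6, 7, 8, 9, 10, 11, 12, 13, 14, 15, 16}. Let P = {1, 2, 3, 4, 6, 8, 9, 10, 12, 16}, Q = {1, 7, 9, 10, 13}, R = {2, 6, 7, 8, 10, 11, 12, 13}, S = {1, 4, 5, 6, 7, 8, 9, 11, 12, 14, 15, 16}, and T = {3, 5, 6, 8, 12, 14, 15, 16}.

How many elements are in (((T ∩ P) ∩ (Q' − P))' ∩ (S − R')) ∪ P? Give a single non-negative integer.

T ∩ P = {3, 6, 8, 12, 16}
Q' = {2, 3, 4, 5, 6, 8, 11, 12, 14, 15, 16}
Q' − P = {5, 11, 14, 15}
(T ∩ P) ∩ (Q' − P) = {}
((T ∩ P) ∩ (Q' − P))' = {1, 2, 3, 4, 5, 6, 7, 8, 9, 10, 11, 12, 13, 14, 15, 16}
R' = {1, 3, 4, 5, 9, 14, 15, 16}
S − R' = {6, 7, 8, 11, 12}
((T ∩ P) ∩ (Q' − P))' ∩ (S − R') = {6, 7, 8, 11, 12}
(((T ∩ P) ∩ (Q' − P))' ∩ (S − R')) ∪ P = {1, 2, 3, 4, 6, 7, 8, 9, 10, 11, 12, 16}
|(((T ∩ P) ∩ (Q' − P))' ∩ (S − R')) ∪ P| = 12

12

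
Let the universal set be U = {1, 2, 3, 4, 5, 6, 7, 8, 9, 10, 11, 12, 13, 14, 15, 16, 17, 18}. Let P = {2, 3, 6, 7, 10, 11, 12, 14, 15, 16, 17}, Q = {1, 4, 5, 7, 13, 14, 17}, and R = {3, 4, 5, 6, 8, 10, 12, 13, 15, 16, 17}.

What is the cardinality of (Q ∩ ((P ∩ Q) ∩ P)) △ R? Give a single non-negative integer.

P ∩ Q = {7, 14, 17}
(P ∩ Q) ∩ P = {7, 14, 17}
Q ∩ ((P ∩ Q) ∩ P) = {7, 14, 17}
(Q ∩ ((P ∩ Q) ∩ P)) △ R = {3, 4, 5, 6, 7, 8, 10, 12, 13, 14, 15, 16}
|(Q ∩ ((P ∩ Q) ∩ P)) △ R| = 12

12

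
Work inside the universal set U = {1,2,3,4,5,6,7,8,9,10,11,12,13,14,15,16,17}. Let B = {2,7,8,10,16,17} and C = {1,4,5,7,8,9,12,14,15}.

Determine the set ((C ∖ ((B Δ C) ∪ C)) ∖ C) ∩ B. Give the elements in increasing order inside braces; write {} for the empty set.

B Δ C = {1,2,4,5,9,10,12,14,15,16,17}
(B Δ C) ∪ C = {1,2,4,5,7,8,9,10,12,14,15,16,17}
C ∖ ((B Δ C) ∪ C) = {}
(C ∖ ((B Δ C) ∪ C)) ∖ C = {}
((C ∖ ((B Δ C) ∪ C)) ∖ C) ∩ B = {}

{}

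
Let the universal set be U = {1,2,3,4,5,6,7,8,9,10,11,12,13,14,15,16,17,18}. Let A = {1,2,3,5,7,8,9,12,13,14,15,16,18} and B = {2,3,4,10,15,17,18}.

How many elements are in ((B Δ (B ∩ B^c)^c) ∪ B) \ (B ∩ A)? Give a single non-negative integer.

14

B^c = {1,5,6,7,8,9,11,12,13,14,16}
B ∩ B^c = {}
(B ∩ B^c)^c = {1,2,3,4,5,6,7,8,9,10,11,12,13,14,15,16,17,18}
B Δ (B ∩ B^c)^c = {1,5,6,7,8,9,11,12,13,14,16}
(B Δ (B ∩ B^c)^c) ∪ B = {1,2,3,4,5,6,7,8,9,10,11,12,13,14,15,16,17,18}
B ∩ A = {2,3,15,18}
((B Δ (B ∩ B^c)^c) ∪ B) \ (B ∩ A) = {1,4,5,6,7,8,9,10,11,12,13,14,16,17}
|((B Δ (B ∩ B^c)^c) ∪ B) \ (B ∩ A)| = 14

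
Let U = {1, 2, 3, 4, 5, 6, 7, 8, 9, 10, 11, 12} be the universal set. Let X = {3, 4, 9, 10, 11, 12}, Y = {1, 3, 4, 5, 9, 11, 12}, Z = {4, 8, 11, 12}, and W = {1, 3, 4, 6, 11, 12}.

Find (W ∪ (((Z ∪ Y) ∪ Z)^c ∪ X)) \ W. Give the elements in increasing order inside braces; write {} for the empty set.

{2, 7, 9, 10}

Z ∪ Y = {1, 3, 4, 5, 8, 9, 11, 12}
(Z ∪ Y) ∪ Z = {1, 3, 4, 5, 8, 9, 11, 12}
((Z ∪ Y) ∪ Z)^c = {2, 6, 7, 10}
((Z ∪ Y) ∪ Z)^c ∪ X = {2, 3, 4, 6, 7, 9, 10, 11, 12}
W ∪ (((Z ∪ Y) ∪ Z)^c ∪ X) = {1, 2, 3, 4, 6, 7, 9, 10, 11, 12}
(W ∪ (((Z ∪ Y) ∪ Z)^c ∪ X)) \ W = {2, 7, 9, 10}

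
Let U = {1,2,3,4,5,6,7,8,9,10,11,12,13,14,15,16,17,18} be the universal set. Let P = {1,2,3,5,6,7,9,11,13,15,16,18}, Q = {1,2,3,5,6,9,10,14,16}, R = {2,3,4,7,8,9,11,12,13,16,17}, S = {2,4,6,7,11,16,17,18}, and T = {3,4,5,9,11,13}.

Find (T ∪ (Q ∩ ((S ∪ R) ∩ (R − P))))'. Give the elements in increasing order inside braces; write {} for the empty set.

{1,2,6,7,8,10,12,14,15,16,17,18}

S ∪ R = {2,3,4,6,7,8,9,11,12,13,16,17,18}
R − P = {4,8,12,17}
(S ∪ R) ∩ (R − P) = {4,8,12,17}
Q ∩ ((S ∪ R) ∩ (R − P)) = {}
T ∪ (Q ∩ ((S ∪ R) ∩ (R − P))) = {3,4,5,9,11,13}
(T ∪ (Q ∩ ((S ∪ R) ∩ (R − P))))' = {1,2,6,7,8,10,12,14,15,16,17,18}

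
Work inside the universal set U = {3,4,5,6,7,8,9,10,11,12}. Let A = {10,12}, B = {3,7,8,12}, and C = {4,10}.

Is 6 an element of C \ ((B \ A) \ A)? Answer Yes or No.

No

6 ∉ B and 6 ∉ A, so 6 ∉ B \ A
6 ∉ (B \ A) and 6 ∉ A, so 6 ∉ (B \ A) \ A
6 ∉ C and 6 ∉ ((B \ A) \ A), so 6 ∉ C \ ((B \ A) \ A)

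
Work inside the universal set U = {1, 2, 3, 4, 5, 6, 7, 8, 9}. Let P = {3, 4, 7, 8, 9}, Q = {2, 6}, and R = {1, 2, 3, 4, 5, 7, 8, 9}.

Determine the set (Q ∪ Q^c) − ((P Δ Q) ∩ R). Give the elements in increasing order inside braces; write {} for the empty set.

{1, 5, 6}

Q^c = {1, 3, 4, 5, 7, 8, 9}
Q ∪ Q^c = {1, 2, 3, 4, 5, 6, 7, 8, 9}
P Δ Q = {2, 3, 4, 6, 7, 8, 9}
(P Δ Q) ∩ R = {2, 3, 4, 7, 8, 9}
(Q ∪ Q^c) − ((P Δ Q) ∩ R) = {1, 5, 6}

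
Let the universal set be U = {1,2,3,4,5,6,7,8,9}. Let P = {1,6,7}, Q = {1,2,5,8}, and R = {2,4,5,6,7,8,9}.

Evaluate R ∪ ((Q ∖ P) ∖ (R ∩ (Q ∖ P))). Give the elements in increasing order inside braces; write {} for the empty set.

{2,4,5,6,7,8,9}

Q ∖ P = {2,5,8}
R ∩ (Q ∖ P) = {2,5,8}
(Q ∖ P) ∖ (R ∩ (Q ∖ P)) = {}
R ∪ ((Q ∖ P) ∖ (R ∩ (Q ∖ P))) = {2,4,5,6,7,8,9}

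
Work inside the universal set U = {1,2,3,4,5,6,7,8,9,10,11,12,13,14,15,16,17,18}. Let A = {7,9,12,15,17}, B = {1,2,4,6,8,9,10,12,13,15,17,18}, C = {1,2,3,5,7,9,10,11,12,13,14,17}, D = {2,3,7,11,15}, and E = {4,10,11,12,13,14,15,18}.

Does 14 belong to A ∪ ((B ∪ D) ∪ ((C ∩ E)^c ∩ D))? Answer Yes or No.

No

14 ∉ B and 14 ∉ D, so 14 ∉ B ∪ D
14 ∈ C and 14 ∈ E, so 14 ∈ C ∩ E
14 ∉ (C ∩ E)^c since 14 ∈ (C ∩ E)
14 ∉ (C ∩ E)^c and 14 ∉ D, so 14 ∉ (C ∩ E)^c ∩ D
14 ∉ (B ∪ D) and 14 ∉ ((C ∩ E)^c ∩ D), so 14 ∉ (B ∪ D) ∪ ((C ∩ E)^c ∩ D)
14 ∉ A and 14 ∉ ((B ∪ D) ∪ ((C ∩ E)^c ∩ D)), so 14 ∉ A ∪ ((B ∪ D) ∪ ((C ∩ E)^c ∩ D))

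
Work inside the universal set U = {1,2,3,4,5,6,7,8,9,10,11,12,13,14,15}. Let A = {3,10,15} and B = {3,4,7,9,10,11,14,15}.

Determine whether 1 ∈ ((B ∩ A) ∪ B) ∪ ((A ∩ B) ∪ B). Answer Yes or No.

1 ∉ B and 1 ∉ A, so 1 ∉ B ∩ A
1 ∉ (B ∩ A) and 1 ∉ B, so 1 ∉ (B ∩ A) ∪ B
1 ∉ A and 1 ∉ B, so 1 ∉ A ∩ B
1 ∉ (A ∩ B) and 1 ∉ B, so 1 ∉ (A ∩ B) ∪ B
1 ∉ ((B ∩ A) ∪ B) and 1 ∉ ((A ∩ B) ∪ B), so 1 ∉ ((B ∩ A) ∪ B) ∪ ((A ∩ B) ∪ B)

No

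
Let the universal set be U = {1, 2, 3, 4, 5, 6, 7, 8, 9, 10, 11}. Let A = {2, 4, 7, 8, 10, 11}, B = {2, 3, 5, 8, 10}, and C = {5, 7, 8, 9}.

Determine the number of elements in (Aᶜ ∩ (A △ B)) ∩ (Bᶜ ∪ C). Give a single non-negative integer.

1

Aᶜ = {1, 3, 5, 6, 9}
A △ B = {3, 4, 5, 7, 11}
Aᶜ ∩ (A △ B) = {3, 5}
Bᶜ = {1, 4, 6, 7, 9, 11}
Bᶜ ∪ C = {1, 4, 5, 6, 7, 8, 9, 11}
(Aᶜ ∩ (A △ B)) ∩ (Bᶜ ∪ C) = {5}
|(Aᶜ ∩ (A △ B)) ∩ (Bᶜ ∪ C)| = 1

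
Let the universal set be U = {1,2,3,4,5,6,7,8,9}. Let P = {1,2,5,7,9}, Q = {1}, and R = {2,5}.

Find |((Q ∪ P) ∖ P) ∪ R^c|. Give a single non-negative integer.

7

Q ∪ P = {1,2,5,7,9}
(Q ∪ P) ∖ P = {}
R^c = {1,3,4,6,7,8,9}
((Q ∪ P) ∖ P) ∪ R^c = {1,3,4,6,7,8,9}
|((Q ∪ P) ∖ P) ∪ R^c| = 7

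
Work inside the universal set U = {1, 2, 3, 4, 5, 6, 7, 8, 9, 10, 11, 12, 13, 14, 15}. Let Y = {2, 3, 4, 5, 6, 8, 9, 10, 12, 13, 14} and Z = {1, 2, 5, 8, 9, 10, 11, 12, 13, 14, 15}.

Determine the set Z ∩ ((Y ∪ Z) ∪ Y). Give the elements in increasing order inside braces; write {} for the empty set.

Y ∪ Z = {1, 2, 3, 4, 5, 6, 8, 9, 10, 11, 12, 13, 14, 15}
(Y ∪ Z) ∪ Y = {1, 2, 3, 4, 5, 6, 8, 9, 10, 11, 12, 13, 14, 15}
Z ∩ ((Y ∪ Z) ∪ Y) = {1, 2, 5, 8, 9, 10, 11, 12, 13, 14, 15}

{1, 2, 5, 8, 9, 10, 11, 12, 13, 14, 15}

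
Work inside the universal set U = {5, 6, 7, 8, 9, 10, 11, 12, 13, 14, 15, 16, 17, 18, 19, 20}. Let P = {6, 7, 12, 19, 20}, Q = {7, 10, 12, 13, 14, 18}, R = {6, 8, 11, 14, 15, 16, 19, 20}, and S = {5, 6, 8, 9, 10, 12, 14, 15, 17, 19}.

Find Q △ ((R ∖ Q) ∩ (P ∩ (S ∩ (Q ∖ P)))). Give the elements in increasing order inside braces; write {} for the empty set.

R ∖ Q = {6, 8, 11, 15, 16, 19, 20}
Q ∖ P = {10, 13, 14, 18}
S ∩ (Q ∖ P) = {10, 14}
P ∩ (S ∩ (Q ∖ P)) = {}
(R ∖ Q) ∩ (P ∩ (S ∩ (Q ∖ P))) = {}
Q △ ((R ∖ Q) ∩ (P ∩ (S ∩ (Q ∖ P)))) = {7, 10, 12, 13, 14, 18}

{7, 10, 12, 13, 14, 18}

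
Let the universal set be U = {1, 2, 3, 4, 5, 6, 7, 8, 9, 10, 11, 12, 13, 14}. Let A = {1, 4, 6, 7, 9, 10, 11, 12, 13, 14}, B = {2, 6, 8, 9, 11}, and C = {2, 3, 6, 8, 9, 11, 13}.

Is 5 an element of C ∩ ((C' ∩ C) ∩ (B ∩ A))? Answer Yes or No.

No

5 ∉ C, so 5 ∈ C'
5 ∈ C' and 5 ∉ C, so 5 ∉ C' ∩ C
5 ∉ B and 5 ∉ A, so 5 ∉ B ∩ A
5 ∉ (C' ∩ C) and 5 ∉ (B ∩ A), so 5 ∉ (C' ∩ C) ∩ (B ∩ A)
5 ∉ C and 5 ∉ ((C' ∩ C) ∩ (B ∩ A)), so 5 ∉ C ∩ ((C' ∩ C) ∩ (B ∩ A))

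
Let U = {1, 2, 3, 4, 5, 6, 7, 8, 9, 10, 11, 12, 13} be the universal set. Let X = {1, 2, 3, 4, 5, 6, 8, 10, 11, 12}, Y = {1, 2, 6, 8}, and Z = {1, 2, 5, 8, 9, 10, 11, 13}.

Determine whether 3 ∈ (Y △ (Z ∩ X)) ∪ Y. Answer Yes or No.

3 ∉ Z and 3 ∈ X, so 3 ∉ Z ∩ X
3 ∉ Y and 3 ∉ (Z ∩ X), so 3 ∉ Y △ (Z ∩ X)
3 ∉ (Y △ (Z ∩ X)) and 3 ∉ Y, so 3 ∉ (Y △ (Z ∩ X)) ∪ Y

No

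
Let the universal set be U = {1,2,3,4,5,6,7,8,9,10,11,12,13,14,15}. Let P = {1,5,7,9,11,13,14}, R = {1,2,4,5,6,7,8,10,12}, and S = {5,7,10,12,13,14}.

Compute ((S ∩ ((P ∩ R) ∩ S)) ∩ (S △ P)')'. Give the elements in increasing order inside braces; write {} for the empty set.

{1,2,3,4,6,8,9,10,11,12,13,14,15}

P ∩ R = {1,5,7}
(P ∩ R) ∩ S = {5,7}
S ∩ ((P ∩ R) ∩ S) = {5,7}
S △ P = {1,9,10,11,12}
(S △ P)' = {2,3,4,5,6,7,8,13,14,15}
(S ∩ ((P ∩ R) ∩ S)) ∩ (S △ P)' = {5,7}
((S ∩ ((P ∩ R) ∩ S)) ∩ (S △ P)')' = {1,2,3,4,6,8,9,10,11,12,13,14,15}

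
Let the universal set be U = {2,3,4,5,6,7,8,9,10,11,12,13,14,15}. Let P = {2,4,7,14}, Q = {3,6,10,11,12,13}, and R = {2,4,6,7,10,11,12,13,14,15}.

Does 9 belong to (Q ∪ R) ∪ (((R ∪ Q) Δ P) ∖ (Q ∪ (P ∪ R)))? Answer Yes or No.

No

9 ∉ Q and 9 ∉ R, so 9 ∉ Q ∪ R
9 ∉ R and 9 ∉ Q, so 9 ∉ R ∪ Q
9 ∉ (R ∪ Q) and 9 ∉ P, so 9 ∉ (R ∪ Q) Δ P
9 ∉ P and 9 ∉ R, so 9 ∉ P ∪ R
9 ∉ Q and 9 ∉ (P ∪ R), so 9 ∉ Q ∪ (P ∪ R)
9 ∉ ((R ∪ Q) Δ P) and 9 ∉ (Q ∪ (P ∪ R)), so 9 ∉ ((R ∪ Q) Δ P) ∖ (Q ∪ (P ∪ R))
9 ∉ (Q ∪ R) and 9 ∉ (((R ∪ Q) Δ P) ∖ (Q ∪ (P ∪ R))), so 9 ∉ (Q ∪ R) ∪ (((R ∪ Q) Δ P) ∖ (Q ∪ (P ∪ R)))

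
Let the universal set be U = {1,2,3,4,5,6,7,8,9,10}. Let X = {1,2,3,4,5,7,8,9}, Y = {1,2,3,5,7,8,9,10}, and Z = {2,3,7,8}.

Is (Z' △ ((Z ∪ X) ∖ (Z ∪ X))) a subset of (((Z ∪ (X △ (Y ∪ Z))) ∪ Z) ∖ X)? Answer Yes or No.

Z' = {1,4,5,6,9,10}
Z ∪ X = {1,2,3,4,5,7,8,9}
(Z ∪ X) ∖ (Z ∪ X) = {}
Z' △ ((Z ∪ X) ∖ (Z ∪ X)) = {1,4,5,6,9,10}
Y ∪ Z = {1,2,3,5,7,8,9,10}
X △ (Y ∪ Z) = {4,10}
Z ∪ (X △ (Y ∪ Z)) = {2,3,4,7,8,10}
(Z ∪ (X △ (Y ∪ Z))) ∪ Z = {2,3,4,7,8,10}
((Z ∪ (X △ (Y ∪ Z))) ∪ Z) ∖ X = {10}
1 ∈ Z' △ ((Z ∪ X) ∖ (Z ∪ X)) but 1 ∉ ((Z ∪ (X △ (Y ∪ Z))) ∪ Z) ∖ X, so the inclusion fails.

No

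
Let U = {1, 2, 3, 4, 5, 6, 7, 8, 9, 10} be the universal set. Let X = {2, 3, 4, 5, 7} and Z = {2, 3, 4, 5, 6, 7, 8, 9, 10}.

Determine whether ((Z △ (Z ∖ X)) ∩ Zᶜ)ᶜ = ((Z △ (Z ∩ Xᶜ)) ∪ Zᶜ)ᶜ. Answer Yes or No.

No

Z ∖ X = {6, 8, 9, 10}
Z △ (Z ∖ X) = {2, 3, 4, 5, 7}
Zᶜ = {1}
(Z △ (Z ∖ X)) ∩ Zᶜ = {}
((Z △ (Z ∖ X)) ∩ Zᶜ)ᶜ = {1, 2, 3, 4, 5, 6, 7, 8, 9, 10}
Xᶜ = {1, 6, 8, 9, 10}
Z ∩ Xᶜ = {6, 8, 9, 10}
Z △ (Z ∩ Xᶜ) = {2, 3, 4, 5, 7}
(Z △ (Z ∩ Xᶜ)) ∪ Zᶜ = {1, 2, 3, 4, 5, 7}
((Z △ (Z ∩ Xᶜ)) ∪ Zᶜ)ᶜ = {6, 8, 9, 10}
1 ∈ ((Z △ (Z ∖ X)) ∩ Zᶜ)ᶜ but 1 ∉ ((Z △ (Z ∩ Xᶜ)) ∪ Zᶜ)ᶜ, so they differ.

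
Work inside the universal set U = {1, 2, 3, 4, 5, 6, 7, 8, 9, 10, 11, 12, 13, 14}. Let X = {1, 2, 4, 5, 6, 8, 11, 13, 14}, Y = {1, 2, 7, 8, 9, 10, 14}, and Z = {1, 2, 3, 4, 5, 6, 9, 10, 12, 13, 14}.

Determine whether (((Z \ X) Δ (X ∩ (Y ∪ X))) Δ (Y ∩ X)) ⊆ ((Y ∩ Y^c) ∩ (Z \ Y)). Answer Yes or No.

No

Z \ X = {3, 9, 10, 12}
Y ∪ X = {1, 2, 4, 5, 6, 7, 8, 9, 10, 11, 13, 14}
X ∩ (Y ∪ X) = {1, 2, 4, 5, 6, 8, 11, 13, 14}
(Z \ X) Δ (X ∩ (Y ∪ X)) = {1, 2, 3, 4, 5, 6, 8, 9, 10, 11, 12, 13, 14}
Y ∩ X = {1, 2, 8, 14}
((Z \ X) Δ (X ∩ (Y ∪ X))) Δ (Y ∩ X) = {3, 4, 5, 6, 9, 10, 11, 12, 13}
Y^c = {3, 4, 5, 6, 11, 12, 13}
Y ∩ Y^c = {}
Z \ Y = {3, 4, 5, 6, 12, 13}
(Y ∩ Y^c) ∩ (Z \ Y) = {}
3 ∈ ((Z \ X) Δ (X ∩ (Y ∪ X))) Δ (Y ∩ X) but 3 ∉ (Y ∩ Y^c) ∩ (Z \ Y), so the inclusion fails.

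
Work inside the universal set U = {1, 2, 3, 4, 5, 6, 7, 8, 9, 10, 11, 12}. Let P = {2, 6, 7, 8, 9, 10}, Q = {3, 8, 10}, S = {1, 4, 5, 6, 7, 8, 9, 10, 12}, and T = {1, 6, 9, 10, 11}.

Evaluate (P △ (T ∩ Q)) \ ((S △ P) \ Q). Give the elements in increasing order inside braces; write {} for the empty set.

{6, 7, 8, 9}

T ∩ Q = {10}
P △ (T ∩ Q) = {2, 6, 7, 8, 9}
S △ P = {1, 2, 4, 5, 12}
(S △ P) \ Q = {1, 2, 4, 5, 12}
(P △ (T ∩ Q)) \ ((S △ P) \ Q) = {6, 7, 8, 9}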